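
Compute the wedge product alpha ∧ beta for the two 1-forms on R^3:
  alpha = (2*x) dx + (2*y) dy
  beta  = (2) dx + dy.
alpha ∧ beta = (2*x - 4*y) dx ∧ dy

Distribute the wedge, using dx_i ∧ dx_j = -dx_j ∧ dx_i and dx_i ∧ dx_i = 0. For each pair (i, j) with i < j, the coefficient of dx_i ∧ dx_j in alpha ∧ beta is (alpha_i * beta_j - alpha_j * beta_i). Collecting: alpha ∧ beta = (2*x - 4*y) dx ∧ dy.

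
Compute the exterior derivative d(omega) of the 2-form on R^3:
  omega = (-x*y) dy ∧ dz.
d(omega) = (-y) dx ∧ dy ∧ dz

For a 2-form omega = sum_{i<j} g_{ij} dx_i ∧ dx_j, the exterior derivative is
  d(omega) = sum_{i<j} d(g_{ij}) ∧ dx_i ∧ dx_j = sum_{i<j, k} (∂g_{ij}/∂x_k) dx_k ∧ dx_i ∧ dx_j.
Expand each term, using dx_k ∧ dx_i ∧ dx_j = sgn(permutation) dx_{(a)} ∧ dx_{(b)} ∧ dx_{(c)} with (a < b < c) sorted:
  d(-x*y) includes (∂/∂x)(-x*y) dx = (-y) dx, which multiplied by dy ∧ dz gives (-y) dx ∧ dy ∧ dz
Collecting like 3-forms: d(omega) = (-y) dx ∧ dy ∧ dz.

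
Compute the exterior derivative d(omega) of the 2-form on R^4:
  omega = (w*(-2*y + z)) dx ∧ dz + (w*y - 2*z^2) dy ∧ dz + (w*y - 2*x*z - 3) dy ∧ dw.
d(omega) = (2*w) dx ∧ dy ∧ dz + (-2*y + z) dx ∧ dz ∧ dw + (2*x + y) dy ∧ dz ∧ dw + (-2*z) dx ∧ dy ∧ dw

For a 2-form omega = sum_{i<j} g_{ij} dx_i ∧ dx_j, the exterior derivative is
  d(omega) = sum_{i<j} d(g_{ij}) ∧ dx_i ∧ dx_j = sum_{i<j, k} (∂g_{ij}/∂x_k) dx_k ∧ dx_i ∧ dx_j.
Expand each term, using dx_k ∧ dx_i ∧ dx_j = sgn(permutation) dx_{(a)} ∧ dx_{(b)} ∧ dx_{(c)} with (a < b < c) sorted:
  d(w*(-2*y + z)) includes (∂/∂y)(w*(-2*y + z)) dy = (-2*w) dy, which multiplied by dx ∧ dz gives (2*w) dx ∧ dy ∧ dz
  d(w*(-2*y + z)) includes (∂/∂w)(w*(-2*y + z)) dw = (-2*y + z) dw, which multiplied by dx ∧ dz gives (-2*y + z) dx ∧ dz ∧ dw
  d(w*y - 2*z^2) includes (∂/∂w)(w*y - 2*z^2) dw = (y) dw, which multiplied by dy ∧ dz gives (y) dy ∧ dz ∧ dw
  d(w*y - 2*x*z - 3) includes (∂/∂x)(w*y - 2*x*z - 3) dx = (-2*z) dx, which multiplied by dy ∧ dw gives (-2*z) dx ∧ dy ∧ dw
  d(w*y - 2*x*z - 3) includes (∂/∂z)(w*y - 2*x*z - 3) dz = (-2*x) dz, which multiplied by dy ∧ dw gives (2*x) dy ∧ dz ∧ dw
Collecting like 3-forms: d(omega) = (2*w) dx ∧ dy ∧ dz + (-2*y + z) dx ∧ dz ∧ dw + (2*x + y) dy ∧ dz ∧ dw + (-2*z) dx ∧ dy ∧ dw.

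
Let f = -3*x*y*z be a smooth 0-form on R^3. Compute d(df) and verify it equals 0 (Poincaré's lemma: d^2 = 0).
d(df) = 0

Step 1: df = sum_i (∂f/∂x_i) dx_i = (-3*y*z) dx + (-3*x*z) dy + (-3*x*y) dz.
Step 2: Apply d again. Using the 1-form formula, the coefficient of dx ∧ dy in d(df) is ∂^2 f/∂x ∂y - ∂^2 f/∂y ∂x = (-3*z) - (-3*z) = 0 (equality of mixed partials for smooth f).
Similarly for dx ∧ dz and dy ∧ dz — all coefficients vanish. So d(df) = 0.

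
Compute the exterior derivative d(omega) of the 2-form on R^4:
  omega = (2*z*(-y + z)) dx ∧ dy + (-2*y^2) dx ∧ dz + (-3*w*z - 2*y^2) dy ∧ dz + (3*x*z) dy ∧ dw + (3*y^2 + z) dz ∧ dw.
d(omega) = (2*y + 4*z) dx ∧ dy ∧ dz + (-3*x + 6*y - 3*z) dy ∧ dz ∧ dw + (3*z) dx ∧ dy ∧ dw

For a 2-form omega = sum_{i<j} g_{ij} dx_i ∧ dx_j, the exterior derivative is
  d(omega) = sum_{i<j} d(g_{ij}) ∧ dx_i ∧ dx_j = sum_{i<j, k} (∂g_{ij}/∂x_k) dx_k ∧ dx_i ∧ dx_j.
Expand each term, using dx_k ∧ dx_i ∧ dx_j = sgn(permutation) dx_{(a)} ∧ dx_{(b)} ∧ dx_{(c)} with (a < b < c) sorted:
  d(2*z*(-y + z)) includes (∂/∂z)(2*z*(-y + z)) dz = (-2*y + 4*z) dz, which multiplied by dx ∧ dy gives (-2*y + 4*z) dx ∧ dy ∧ dz
  d(-2*y^2) includes (∂/∂y)(-2*y^2) dy = (-4*y) dy, which multiplied by dx ∧ dz gives (4*y) dx ∧ dy ∧ dz
  d(-3*w*z - 2*y^2) includes (∂/∂w)(-3*w*z - 2*y^2) dw = (-3*z) dw, which multiplied by dy ∧ dz gives (-3*z) dy ∧ dz ∧ dw
  d(3*x*z) includes (∂/∂x)(3*x*z) dx = (3*z) dx, which multiplied by dy ∧ dw gives (3*z) dx ∧ dy ∧ dw
  d(3*x*z) includes (∂/∂z)(3*x*z) dz = (3*x) dz, which multiplied by dy ∧ dw gives (-3*x) dy ∧ dz ∧ dw
  d(3*y^2 + z) includes (∂/∂y)(3*y^2 + z) dy = (6*y) dy, which multiplied by dz ∧ dw gives (6*y) dy ∧ dz ∧ dw
Collecting like 3-forms: d(omega) = (2*y + 4*z) dx ∧ dy ∧ dz + (-3*x + 6*y - 3*z) dy ∧ dz ∧ dw + (3*z) dx ∧ dy ∧ dw.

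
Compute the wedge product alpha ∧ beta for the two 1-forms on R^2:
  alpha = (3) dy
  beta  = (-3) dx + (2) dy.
alpha ∧ beta = (9) dx ∧ dy

Distribute the wedge, using dx_i ∧ dx_j = -dx_j ∧ dx_i and dx_i ∧ dx_i = 0. For each pair (i, j) with i < j, the coefficient of dx_i ∧ dx_j in alpha ∧ beta is (alpha_i * beta_j - alpha_j * beta_i). Collecting: alpha ∧ beta = (9) dx ∧ dy.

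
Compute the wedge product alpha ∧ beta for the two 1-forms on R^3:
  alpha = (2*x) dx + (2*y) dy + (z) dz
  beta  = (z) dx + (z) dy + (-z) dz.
alpha ∧ beta = (2*z*(x - y)) dx ∧ dy + (-z*(2*x + z)) dx ∧ dz + (-z*(2*y + z)) dy ∧ dz

Distribute the wedge, using dx_i ∧ dx_j = -dx_j ∧ dx_i and dx_i ∧ dx_i = 0. For each pair (i, j) with i < j, the coefficient of dx_i ∧ dx_j in alpha ∧ beta is (alpha_i * beta_j - alpha_j * beta_i). Collecting: alpha ∧ beta = (2*z*(x - y)) dx ∧ dy + (-z*(2*x + z)) dx ∧ dz + (-z*(2*y + z)) dy ∧ dz.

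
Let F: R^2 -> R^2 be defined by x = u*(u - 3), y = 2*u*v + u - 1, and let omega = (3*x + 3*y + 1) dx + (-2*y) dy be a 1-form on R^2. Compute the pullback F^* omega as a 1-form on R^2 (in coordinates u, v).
F^* omega = (6*u^3 + 12*u^2*v - 21*u^2 - 8*u*v^2 - 26*u*v + 12*u + 4*v + 8) du + (4*u*(-2*u*v - u + 1)) dv

Using F^*(f dg) = (f ∘ F) d(g ∘ F), substitute each coordinate x_i by F_i(u, v) in f_i, and replace dx_i by d F_i = (∂F_i/∂u) du + (∂F_i/∂v) dv.
  For the x component: f_1(F) = 3*u^2 + 6*u*v - 6*u - 2; d F_1 = (2*u - 3) du + (0) dv
  For the y component: f_2(F) = -4*u*v - 2*u + 2; d F_2 = (2*v + 1) du + (2*u) dv
Combining and collecting du, dv coefficients:
  coeff of du: 6*u^3 + 12*u^2*v - 21*u^2 - 8*u*v^2 - 26*u*v + 12*u + 4*v + 8
  coeff of dv: 4*u*(-2*u*v - u + 1)
F^* omega = (6*u^3 + 12*u^2*v - 21*u^2 - 8*u*v^2 - 26*u*v + 12*u + 4*v + 8) du + (4*u*(-2*u*v - u + 1)) dv.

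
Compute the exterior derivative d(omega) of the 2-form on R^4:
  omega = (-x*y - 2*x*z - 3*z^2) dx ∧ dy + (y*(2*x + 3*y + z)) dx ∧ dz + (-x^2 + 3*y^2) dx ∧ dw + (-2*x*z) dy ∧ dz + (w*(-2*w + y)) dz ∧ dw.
d(omega) = (-4*x - 6*y - 9*z) dx ∧ dy ∧ dz + (-6*y) dx ∧ dy ∧ dw + (w) dy ∧ dz ∧ dw

For a 2-form omega = sum_{i<j} g_{ij} dx_i ∧ dx_j, the exterior derivative is
  d(omega) = sum_{i<j} d(g_{ij}) ∧ dx_i ∧ dx_j = sum_{i<j, k} (∂g_{ij}/∂x_k) dx_k ∧ dx_i ∧ dx_j.
Expand each term, using dx_k ∧ dx_i ∧ dx_j = sgn(permutation) dx_{(a)} ∧ dx_{(b)} ∧ dx_{(c)} with (a < b < c) sorted:
  d(-x*y - 2*x*z - 3*z^2) includes (∂/∂z)(-x*y - 2*x*z - 3*z^2) dz = (-2*x - 6*z) dz, which multiplied by dx ∧ dy gives (-2*x - 6*z) dx ∧ dy ∧ dz
  d(y*(2*x + 3*y + z)) includes (∂/∂y)(y*(2*x + 3*y + z)) dy = (2*x + 6*y + z) dy, which multiplied by dx ∧ dz gives (-2*x - 6*y - z) dx ∧ dy ∧ dz
  d(-x^2 + 3*y^2) includes (∂/∂y)(-x^2 + 3*y^2) dy = (6*y) dy, which multiplied by dx ∧ dw gives (-6*y) dx ∧ dy ∧ dw
  d(-2*x*z) includes (∂/∂x)(-2*x*z) dx = (-2*z) dx, which multiplied by dy ∧ dz gives (-2*z) dx ∧ dy ∧ dz
  d(w*(-2*w + y)) includes (∂/∂y)(w*(-2*w + y)) dy = (w) dy, which multiplied by dz ∧ dw gives (w) dy ∧ dz ∧ dw
Collecting like 3-forms: d(omega) = (-4*x - 6*y - 9*z) dx ∧ dy ∧ dz + (-6*y) dx ∧ dy ∧ dw + (w) dy ∧ dz ∧ dw.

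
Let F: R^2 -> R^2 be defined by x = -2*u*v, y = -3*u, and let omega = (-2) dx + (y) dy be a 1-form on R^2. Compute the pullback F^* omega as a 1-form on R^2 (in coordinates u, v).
F^* omega = (9*u + 4*v) du + (4*u) dv

Using F^*(f dg) = (f ∘ F) d(g ∘ F), substitute each coordinate x_i by F_i(u, v) in f_i, and replace dx_i by d F_i = (∂F_i/∂u) du + (∂F_i/∂v) dv.
  For the x component: f_1(F) = -2; d F_1 = (-2*v) du + (-2*u) dv
  For the y component: f_2(F) = -3*u; d F_2 = (-3) du + (0) dv
Combining and collecting du, dv coefficients:
  coeff of du: 9*u + 4*v
  coeff of dv: 4*u
F^* omega = (9*u + 4*v) du + (4*u) dv.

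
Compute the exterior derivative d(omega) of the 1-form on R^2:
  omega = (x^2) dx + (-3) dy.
d(omega) = 0

For a 1-form omega = sum_i f_i dx_i, the exterior derivative is
  d(omega) = sum_{i < j} (∂f_j/∂x_i - ∂f_i/∂x_j) dx_i ∧ dx_j.

Assembling: d(omega) = 0.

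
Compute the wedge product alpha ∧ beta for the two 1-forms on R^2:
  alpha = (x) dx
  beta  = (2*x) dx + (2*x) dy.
alpha ∧ beta = (2*x^2) dx ∧ dy

Distribute the wedge, using dx_i ∧ dx_j = -dx_j ∧ dx_i and dx_i ∧ dx_i = 0. For each pair (i, j) with i < j, the coefficient of dx_i ∧ dx_j in alpha ∧ beta is (alpha_i * beta_j - alpha_j * beta_i). Collecting: alpha ∧ beta = (2*x^2) dx ∧ dy.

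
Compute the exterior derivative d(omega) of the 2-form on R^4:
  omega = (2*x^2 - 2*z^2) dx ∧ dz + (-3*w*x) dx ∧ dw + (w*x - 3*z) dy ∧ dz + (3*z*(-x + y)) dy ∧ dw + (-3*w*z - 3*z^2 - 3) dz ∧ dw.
d(omega) = (w) dx ∧ dy ∧ dz + (4*x - 3*y) dy ∧ dz ∧ dw + (-3*z) dx ∧ dy ∧ dw

For a 2-form omega = sum_{i<j} g_{ij} dx_i ∧ dx_j, the exterior derivative is
  d(omega) = sum_{i<j} d(g_{ij}) ∧ dx_i ∧ dx_j = sum_{i<j, k} (∂g_{ij}/∂x_k) dx_k ∧ dx_i ∧ dx_j.
Expand each term, using dx_k ∧ dx_i ∧ dx_j = sgn(permutation) dx_{(a)} ∧ dx_{(b)} ∧ dx_{(c)} with (a < b < c) sorted:
  d(w*x - 3*z) includes (∂/∂x)(w*x - 3*z) dx = (w) dx, which multiplied by dy ∧ dz gives (w) dx ∧ dy ∧ dz
  d(w*x - 3*z) includes (∂/∂w)(w*x - 3*z) dw = (x) dw, which multiplied by dy ∧ dz gives (x) dy ∧ dz ∧ dw
  d(3*z*(-x + y)) includes (∂/∂x)(3*z*(-x + y)) dx = (-3*z) dx, which multiplied by dy ∧ dw gives (-3*z) dx ∧ dy ∧ dw
  d(3*z*(-x + y)) includes (∂/∂z)(3*z*(-x + y)) dz = (-3*x + 3*y) dz, which multiplied by dy ∧ dw gives (3*x - 3*y) dy ∧ dz ∧ dw
Collecting like 3-forms: d(omega) = (w) dx ∧ dy ∧ dz + (4*x - 3*y) dy ∧ dz ∧ dw + (-3*z) dx ∧ dy ∧ dw.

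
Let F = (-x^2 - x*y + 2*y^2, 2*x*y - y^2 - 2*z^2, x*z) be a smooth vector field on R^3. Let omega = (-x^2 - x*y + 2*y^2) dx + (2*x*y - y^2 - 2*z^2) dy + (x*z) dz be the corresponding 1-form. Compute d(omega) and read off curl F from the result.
d(omega) = (4*z) dy ∧ dz + (-z) dz ∧ dx + (x - 2*y) dx ∧ dy; curl F = (4*z, -z, x - 2*y)

d omega = sum_{i<j} (∂f_j/∂x_i - ∂f_i/∂x_j) dx_i ∧ dx_j. Under the identification (dy ∧ dz, dz ∧ dx, dx ∧ dy) ↔ (e_x, e_y, e_z), the coefficients are exactly the components of curl F. Compute:
  ∂R/∂y - ∂Q/∂z = (0) - (-4*z) = 4*z
  ∂P/∂z - ∂R/∂x = (0) - (z) = -z
  ∂Q/∂x - ∂P/∂y = (2*y) - (-x + 4*y) = x - 2*y.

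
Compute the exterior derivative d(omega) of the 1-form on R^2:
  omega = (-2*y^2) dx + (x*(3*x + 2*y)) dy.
d(omega) = (6*x + 6*y) dx ∧ dy

For a 1-form omega = sum_i f_i dx_i, the exterior derivative is
  d(omega) = sum_{i < j} (∂f_j/∂x_i - ∂f_i/∂x_j) dx_i ∧ dx_j.
  coefficient of dx ∧ dy: ∂f_2/∂x - ∂f_1/∂y = ∂(x*(3*x + 2*y))/∂x - ∂(-2*y^2)/∂y = 6*x + 6*y
Assembling: d(omega) = (6*x + 6*y) dx ∧ dy.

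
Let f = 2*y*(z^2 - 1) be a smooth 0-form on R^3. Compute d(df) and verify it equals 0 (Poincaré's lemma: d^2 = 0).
d(df) = 0

Step 1: df = sum_i (∂f/∂x_i) dx_i = (0) dx + (2*z^2 - 2) dy + (4*y*z) dz.
Step 2: Apply d again. Using the 1-form formula, the coefficient of dx ∧ dy in d(df) is ∂^2 f/∂x ∂y - ∂^2 f/∂y ∂x = (0) - (0) = 0 (equality of mixed partials for smooth f).
Similarly for dx ∧ dz and dy ∧ dz — all coefficients vanish. So d(df) = 0.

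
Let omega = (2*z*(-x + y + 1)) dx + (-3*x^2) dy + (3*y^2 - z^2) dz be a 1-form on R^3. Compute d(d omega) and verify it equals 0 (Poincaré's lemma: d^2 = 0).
d(d omega) = 0

Step 1: d omega = sum_{i<j} (∂f_j/∂x_i - ∂f_i/∂x_j) dx_i ∧ dx_j:
  coeff of dx ∧ dy: -6*x - 2*z
  coeff of dx ∧ dz: 2*x - 2*y - 2
  coeff of dy ∧ dz: 6*y
Step 2: Apply d again to each 2-form coefficient. The only possible 3-form in R^3 is dx ∧ dy ∧ dz, with coefficient
  ∂(coeff of dy∧dz)/∂x - ∂(coeff of dx∧dz)/∂y + ∂(coeff of dx∧dy)/∂z
  = ∂/∂x (6*y) - ∂/∂y (2*x - 2*y - 2) + ∂/∂z (-6*x - 2*z).
Each of these terms simplifies to sums of mixed partials that cancel in pairs. The result is 0 (by equality of mixed partials for smooth functions — Schwarz / Clairaut).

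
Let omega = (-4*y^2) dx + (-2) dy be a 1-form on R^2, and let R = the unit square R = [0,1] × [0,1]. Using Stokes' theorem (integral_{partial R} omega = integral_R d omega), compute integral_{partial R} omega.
integral_(partial R) omega = 4

Stokes: integral_partial_R omega = integral_R d omega with d omega = (∂Q/∂x - ∂P/∂y) dx ∧ dy.
  ∂Q/∂x = 0
  ∂P/∂y = -8*y
  integrand = ∂Q/∂x - ∂P/∂y = 8*y.
Integrating over R: integral_0^1 integral_0^1 (8*y) dx dy = 4.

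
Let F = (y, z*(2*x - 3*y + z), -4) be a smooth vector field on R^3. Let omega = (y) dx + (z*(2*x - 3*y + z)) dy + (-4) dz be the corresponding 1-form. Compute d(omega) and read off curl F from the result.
d(omega) = (-2*x + 3*y - 2*z) dy ∧ dz + (0) dz ∧ dx + (2*z - 1) dx ∧ dy; curl F = (-2*x + 3*y - 2*z, 0, 2*z - 1)

d omega = sum_{i<j} (∂f_j/∂x_i - ∂f_i/∂x_j) dx_i ∧ dx_j. Under the identification (dy ∧ dz, dz ∧ dx, dx ∧ dy) ↔ (e_x, e_y, e_z), the coefficients are exactly the components of curl F. Compute:
  ∂R/∂y - ∂Q/∂z = (0) - (2*x - 3*y + 2*z) = -2*x + 3*y - 2*z
  ∂P/∂z - ∂R/∂x = (0) - (0) = 0
  ∂Q/∂x - ∂P/∂y = (2*z) - (1) = 2*z - 1.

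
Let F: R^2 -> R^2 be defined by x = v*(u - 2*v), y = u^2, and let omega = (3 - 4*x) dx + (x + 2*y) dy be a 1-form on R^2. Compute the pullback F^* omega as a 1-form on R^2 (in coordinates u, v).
F^* omega = (4*u^3 + 2*u^2*v - 8*u*v^2 + 8*v^3 + 3*v) du + (-4*u^2*v + 24*u*v^2 + 3*u - 32*v^3 - 12*v) dv

Using F^*(f dg) = (f ∘ F) d(g ∘ F), substitute each coordinate x_i by F_i(u, v) in f_i, and replace dx_i by d F_i = (∂F_i/∂u) du + (∂F_i/∂v) dv.
  For the x component: f_1(F) = -4*u*v + 8*v^2 + 3; d F_1 = (v) du + (u - 4*v) dv
  For the y component: f_2(F) = 2*u^2 + u*v - 2*v^2; d F_2 = (2*u) du + (0) dv
Combining and collecting du, dv coefficients:
  coeff of du: 4*u^3 + 2*u^2*v - 8*u*v^2 + 8*v^3 + 3*v
  coeff of dv: -4*u^2*v + 24*u*v^2 + 3*u - 32*v^3 - 12*v
F^* omega = (4*u^3 + 2*u^2*v - 8*u*v^2 + 8*v^3 + 3*v) du + (-4*u^2*v + 24*u*v^2 + 3*u - 32*v^3 - 12*v) dv.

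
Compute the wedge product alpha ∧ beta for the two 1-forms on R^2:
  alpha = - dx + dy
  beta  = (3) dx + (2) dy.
alpha ∧ beta = (-5) dx ∧ dy

Distribute the wedge, using dx_i ∧ dx_j = -dx_j ∧ dx_i and dx_i ∧ dx_i = 0. For each pair (i, j) with i < j, the coefficient of dx_i ∧ dx_j in alpha ∧ beta is (alpha_i * beta_j - alpha_j * beta_i). Collecting: alpha ∧ beta = (-5) dx ∧ dy.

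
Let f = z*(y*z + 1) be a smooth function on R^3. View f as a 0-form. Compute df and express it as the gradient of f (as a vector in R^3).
df = (0) dx + (z^2) dy + (2*y*z + 1) dz; grad f = (0, z^2, 2*y*z + 1)

For a 0-form f, d f = (∂f/∂x) dx + (∂f/∂y) dy + (∂f/∂z) dz. The components of the vector representation are exactly the entries of grad f in Cartesian coordinates:
  ∂f/∂x = 0
  ∂f/∂y = z^2
  ∂f/∂z = 2*y*z + 1.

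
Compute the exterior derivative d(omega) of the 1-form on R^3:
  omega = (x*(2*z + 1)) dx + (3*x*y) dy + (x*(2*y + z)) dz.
d(omega) = (3*y) dx ∧ dy + (-2*x + 2*y + z) dx ∧ dz + (2*x) dy ∧ dz

For a 1-form omega = sum_i f_i dx_i, the exterior derivative is
  d(omega) = sum_{i < j} (∂f_j/∂x_i - ∂f_i/∂x_j) dx_i ∧ dx_j.
  coefficient of dx ∧ dy: ∂f_2/∂x - ∂f_1/∂y = ∂(3*x*y)/∂x - ∂(x*(2*z + 1))/∂y = 3*y
  coefficient of dx ∧ dz: ∂f_3/∂x - ∂f_1/∂z = ∂(x*(2*y + z))/∂x - ∂(x*(2*z + 1))/∂z = -2*x + 2*y + z
  coefficient of dy ∧ dz: ∂f_3/∂y - ∂f_2/∂z = ∂(x*(2*y + z))/∂y - ∂(3*x*y)/∂z = 2*x
Assembling: d(omega) = (3*y) dx ∧ dy + (-2*x + 2*y + z) dx ∧ dz + (2*x) dy ∧ dz.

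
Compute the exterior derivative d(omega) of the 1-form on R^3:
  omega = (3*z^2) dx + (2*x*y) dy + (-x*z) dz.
d(omega) = (2*y) dx ∧ dy + (-7*z) dx ∧ dz

For a 1-form omega = sum_i f_i dx_i, the exterior derivative is
  d(omega) = sum_{i < j} (∂f_j/∂x_i - ∂f_i/∂x_j) dx_i ∧ dx_j.
  coefficient of dx ∧ dy: ∂f_2/∂x - ∂f_1/∂y = ∂(2*x*y)/∂x - ∂(3*z^2)/∂y = 2*y
  coefficient of dx ∧ dz: ∂f_3/∂x - ∂f_1/∂z = ∂(-x*z)/∂x - ∂(3*z^2)/∂z = -7*z
Assembling: d(omega) = (2*y) dx ∧ dy + (-7*z) dx ∧ dz.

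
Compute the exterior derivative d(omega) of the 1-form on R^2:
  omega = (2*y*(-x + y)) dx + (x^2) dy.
d(omega) = (4*x - 4*y) dx ∧ dy

For a 1-form omega = sum_i f_i dx_i, the exterior derivative is
  d(omega) = sum_{i < j} (∂f_j/∂x_i - ∂f_i/∂x_j) dx_i ∧ dx_j.
  coefficient of dx ∧ dy: ∂f_2/∂x - ∂f_1/∂y = ∂(x^2)/∂x - ∂(2*y*(-x + y))/∂y = 4*x - 4*y
Assembling: d(omega) = (4*x - 4*y) dx ∧ dy.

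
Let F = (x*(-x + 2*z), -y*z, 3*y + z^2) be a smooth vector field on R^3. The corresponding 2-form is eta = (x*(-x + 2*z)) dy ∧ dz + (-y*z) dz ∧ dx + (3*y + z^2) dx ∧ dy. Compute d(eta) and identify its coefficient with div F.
d(eta) = (-2*x + 3*z) dx ∧ dy ∧ dz; div F = -2*x + 3*z

For a 2-form in R^3 of the form above, applying d gives a 3-form with coefficient ∂P/∂x + ∂Q/∂y + ∂R/∂z:
  ∂P/∂x = -2*x + 2*z
  ∂Q/∂y = -z
  ∂R/∂z = 2*z
Sum = -2*x + 3*z, which is exactly div F.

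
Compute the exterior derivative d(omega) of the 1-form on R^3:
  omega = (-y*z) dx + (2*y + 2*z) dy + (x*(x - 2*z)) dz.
d(omega) = (z) dx ∧ dy + (2*x + y - 2*z) dx ∧ dz + (-2) dy ∧ dz

For a 1-form omega = sum_i f_i dx_i, the exterior derivative is
  d(omega) = sum_{i < j} (∂f_j/∂x_i - ∂f_i/∂x_j) dx_i ∧ dx_j.
  coefficient of dx ∧ dy: ∂f_2/∂x - ∂f_1/∂y = ∂(2*y + 2*z)/∂x - ∂(-y*z)/∂y = z
  coefficient of dx ∧ dz: ∂f_3/∂x - ∂f_1/∂z = ∂(x*(x - 2*z))/∂x - ∂(-y*z)/∂z = 2*x + y - 2*z
  coefficient of dy ∧ dz: ∂f_3/∂y - ∂f_2/∂z = ∂(x*(x - 2*z))/∂y - ∂(2*y + 2*z)/∂z = -2
Assembling: d(omega) = (z) dx ∧ dy + (2*x + y - 2*z) dx ∧ dz + (-2) dy ∧ dz.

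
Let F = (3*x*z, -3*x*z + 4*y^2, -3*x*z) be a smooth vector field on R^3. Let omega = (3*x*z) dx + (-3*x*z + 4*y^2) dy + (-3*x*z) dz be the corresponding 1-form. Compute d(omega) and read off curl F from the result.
d(omega) = (3*x) dy ∧ dz + (3*x + 3*z) dz ∧ dx + (-3*z) dx ∧ dy; curl F = (3*x, 3*x + 3*z, -3*z)

d omega = sum_{i<j} (∂f_j/∂x_i - ∂f_i/∂x_j) dx_i ∧ dx_j. Under the identification (dy ∧ dz, dz ∧ dx, dx ∧ dy) ↔ (e_x, e_y, e_z), the coefficients are exactly the components of curl F. Compute:
  ∂R/∂y - ∂Q/∂z = (0) - (-3*x) = 3*x
  ∂P/∂z - ∂R/∂x = (3*x) - (-3*z) = 3*x + 3*z
  ∂Q/∂x - ∂P/∂y = (-3*z) - (0) = -3*z.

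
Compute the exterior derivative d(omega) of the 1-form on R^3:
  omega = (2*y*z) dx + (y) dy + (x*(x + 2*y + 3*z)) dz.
d(omega) = (-2*z) dx ∧ dy + (2*x + 3*z) dx ∧ dz + (2*x) dy ∧ dz

For a 1-form omega = sum_i f_i dx_i, the exterior derivative is
  d(omega) = sum_{i < j} (∂f_j/∂x_i - ∂f_i/∂x_j) dx_i ∧ dx_j.
  coefficient of dx ∧ dy: ∂f_2/∂x - ∂f_1/∂y = ∂(y)/∂x - ∂(2*y*z)/∂y = -2*z
  coefficient of dx ∧ dz: ∂f_3/∂x - ∂f_1/∂z = ∂(x*(x + 2*y + 3*z))/∂x - ∂(2*y*z)/∂z = 2*x + 3*z
  coefficient of dy ∧ dz: ∂f_3/∂y - ∂f_2/∂z = ∂(x*(x + 2*y + 3*z))/∂y - ∂(y)/∂z = 2*x
Assembling: d(omega) = (-2*z) dx ∧ dy + (2*x + 3*z) dx ∧ dz + (2*x) dy ∧ dz.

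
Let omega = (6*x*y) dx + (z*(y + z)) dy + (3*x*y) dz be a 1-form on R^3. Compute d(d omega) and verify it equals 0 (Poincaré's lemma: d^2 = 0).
d(d omega) = 0

Step 1: d omega = sum_{i<j} (∂f_j/∂x_i - ∂f_i/∂x_j) dx_i ∧ dx_j:
  coeff of dx ∧ dy: -6*x
  coeff of dx ∧ dz: 3*y
  coeff of dy ∧ dz: 3*x - y - 2*z
Step 2: Apply d again to each 2-form coefficient. The only possible 3-form in R^3 is dx ∧ dy ∧ dz, with coefficient
  ∂(coeff of dy∧dz)/∂x - ∂(coeff of dx∧dz)/∂y + ∂(coeff of dx∧dy)/∂z
  = ∂/∂x (3*x - y - 2*z) - ∂/∂y (3*y) + ∂/∂z (-6*x).
Each of these terms simplifies to sums of mixed partials that cancel in pairs. The result is 0 (by equality of mixed partials for smooth functions — Schwarz / Clairaut).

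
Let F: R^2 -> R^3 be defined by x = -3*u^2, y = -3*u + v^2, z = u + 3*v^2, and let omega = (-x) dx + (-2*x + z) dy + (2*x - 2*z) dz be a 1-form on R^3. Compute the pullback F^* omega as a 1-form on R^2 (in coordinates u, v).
F^* omega = (-18*u^3 - 24*u^2 - 5*u - 15*v^2) du + (2*v*(-12*u^2 - 5*u - 15*v^2)) dv

Using F^*(f dg) = (f ∘ F) d(g ∘ F), substitute each coordinate x_i by F_i(u, v) in f_i, and replace dx_i by d F_i = (∂F_i/∂u) du + (∂F_i/∂v) dv.
  For the x component: f_1(F) = 3*u^2; d F_1 = (-6*u) du + (0) dv
  For the y component: f_2(F) = 6*u^2 + u + 3*v^2; d F_2 = (-3) du + (2*v) dv
  For the z component: f_3(F) = -6*u^2 - 2*u - 6*v^2; d F_3 = (1) du + (6*v) dv
Combining and collecting du, dv coefficients:
  coeff of du: -18*u^3 - 24*u^2 - 5*u - 15*v^2
  coeff of dv: 2*v*(-12*u^2 - 5*u - 15*v^2)
F^* omega = (-18*u^3 - 24*u^2 - 5*u - 15*v^2) du + (2*v*(-12*u^2 - 5*u - 15*v^2)) dv.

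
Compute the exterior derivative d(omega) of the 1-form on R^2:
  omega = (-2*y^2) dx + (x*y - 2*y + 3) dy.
d(omega) = (5*y) dx ∧ dy

For a 1-form omega = sum_i f_i dx_i, the exterior derivative is
  d(omega) = sum_{i < j} (∂f_j/∂x_i - ∂f_i/∂x_j) dx_i ∧ dx_j.
  coefficient of dx ∧ dy: ∂f_2/∂x - ∂f_1/∂y = ∂(x*y - 2*y + 3)/∂x - ∂(-2*y^2)/∂y = 5*y
Assembling: d(omega) = (5*y) dx ∧ dy.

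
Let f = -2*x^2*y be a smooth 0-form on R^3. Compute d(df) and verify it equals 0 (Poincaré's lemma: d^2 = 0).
d(df) = 0

Step 1: df = sum_i (∂f/∂x_i) dx_i = (-4*x*y) dx + (-2*x^2) dy + (0) dz.
Step 2: Apply d again. Using the 1-form formula, the coefficient of dx ∧ dy in d(df) is ∂^2 f/∂x ∂y - ∂^2 f/∂y ∂x = (-4*x) - (-4*x) = 0 (equality of mixed partials for smooth f).
Similarly for dx ∧ dz and dy ∧ dz — all coefficients vanish. So d(df) = 0.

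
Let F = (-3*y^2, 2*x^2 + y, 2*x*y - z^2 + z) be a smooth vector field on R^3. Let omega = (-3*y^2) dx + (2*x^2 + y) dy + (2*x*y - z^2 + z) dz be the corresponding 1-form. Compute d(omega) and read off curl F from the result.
d(omega) = (2*x) dy ∧ dz + (-2*y) dz ∧ dx + (4*x + 6*y) dx ∧ dy; curl F = (2*x, -2*y, 4*x + 6*y)

d omega = sum_{i<j} (∂f_j/∂x_i - ∂f_i/∂x_j) dx_i ∧ dx_j. Under the identification (dy ∧ dz, dz ∧ dx, dx ∧ dy) ↔ (e_x, e_y, e_z), the coefficients are exactly the components of curl F. Compute:
  ∂R/∂y - ∂Q/∂z = (2*x) - (0) = 2*x
  ∂P/∂z - ∂R/∂x = (0) - (2*y) = -2*y
  ∂Q/∂x - ∂P/∂y = (4*x) - (-6*y) = 4*x + 6*y.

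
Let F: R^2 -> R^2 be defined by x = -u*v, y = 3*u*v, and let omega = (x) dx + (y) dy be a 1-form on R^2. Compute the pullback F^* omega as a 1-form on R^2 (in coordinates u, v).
F^* omega = (10*u*v^2) du + (10*u^2*v) dv

Using F^*(f dg) = (f ∘ F) d(g ∘ F), substitute each coordinate x_i by F_i(u, v) in f_i, and replace dx_i by d F_i = (∂F_i/∂u) du + (∂F_i/∂v) dv.
  For the x component: f_1(F) = -u*v; d F_1 = (-v) du + (-u) dv
  For the y component: f_2(F) = 3*u*v; d F_2 = (3*v) du + (3*u) dv
Combining and collecting du, dv coefficients:
  coeff of du: 10*u*v^2
  coeff of dv: 10*u^2*v
F^* omega = (10*u*v^2) du + (10*u^2*v) dv.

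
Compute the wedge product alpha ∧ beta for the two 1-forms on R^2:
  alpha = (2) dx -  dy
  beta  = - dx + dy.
alpha ∧ beta = (1) dx ∧ dy

Distribute the wedge, using dx_i ∧ dx_j = -dx_j ∧ dx_i and dx_i ∧ dx_i = 0. For each pair (i, j) with i < j, the coefficient of dx_i ∧ dx_j in alpha ∧ beta is (alpha_i * beta_j - alpha_j * beta_i). Collecting: alpha ∧ beta = (1) dx ∧ dy.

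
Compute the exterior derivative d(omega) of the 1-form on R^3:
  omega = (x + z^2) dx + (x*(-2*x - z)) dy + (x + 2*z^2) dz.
d(omega) = (-4*x - z) dx ∧ dy + (1 - 2*z) dx ∧ dz + (x) dy ∧ dz

For a 1-form omega = sum_i f_i dx_i, the exterior derivative is
  d(omega) = sum_{i < j} (∂f_j/∂x_i - ∂f_i/∂x_j) dx_i ∧ dx_j.
  coefficient of dx ∧ dy: ∂f_2/∂x - ∂f_1/∂y = ∂(x*(-2*x - z))/∂x - ∂(x + z^2)/∂y = -4*x - z
  coefficient of dx ∧ dz: ∂f_3/∂x - ∂f_1/∂z = ∂(x + 2*z^2)/∂x - ∂(x + z^2)/∂z = 1 - 2*z
  coefficient of dy ∧ dz: ∂f_3/∂y - ∂f_2/∂z = ∂(x + 2*z^2)/∂y - ∂(x*(-2*x - z))/∂z = x
Assembling: d(omega) = (-4*x - z) dx ∧ dy + (1 - 2*z) dx ∧ dz + (x) dy ∧ dz.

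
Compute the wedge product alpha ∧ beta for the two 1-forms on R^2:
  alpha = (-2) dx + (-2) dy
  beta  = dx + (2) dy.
alpha ∧ beta = (-2) dx ∧ dy

Distribute the wedge, using dx_i ∧ dx_j = -dx_j ∧ dx_i and dx_i ∧ dx_i = 0. For each pair (i, j) with i < j, the coefficient of dx_i ∧ dx_j in alpha ∧ beta is (alpha_i * beta_j - alpha_j * beta_i). Collecting: alpha ∧ beta = (-2) dx ∧ dy.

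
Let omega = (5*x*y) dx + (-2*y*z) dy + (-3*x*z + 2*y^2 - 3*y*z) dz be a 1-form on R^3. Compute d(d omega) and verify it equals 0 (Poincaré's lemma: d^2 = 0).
d(d omega) = 0

Step 1: d omega = sum_{i<j} (∂f_j/∂x_i - ∂f_i/∂x_j) dx_i ∧ dx_j:
  coeff of dx ∧ dy: -5*x
  coeff of dx ∧ dz: -3*z
  coeff of dy ∧ dz: 6*y - 3*z
Step 2: Apply d again to each 2-form coefficient. The only possible 3-form in R^3 is dx ∧ dy ∧ dz, with coefficient
  ∂(coeff of dy∧dz)/∂x - ∂(coeff of dx∧dz)/∂y + ∂(coeff of dx∧dy)/∂z
  = ∂/∂x (6*y - 3*z) - ∂/∂y (-3*z) + ∂/∂z (-5*x).
Each of these terms simplifies to sums of mixed partials that cancel in pairs. The result is 0 (by equality of mixed partials for smooth functions — Schwarz / Clairaut).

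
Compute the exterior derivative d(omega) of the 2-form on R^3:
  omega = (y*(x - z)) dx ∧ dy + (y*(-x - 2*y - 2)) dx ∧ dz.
d(omega) = (x + 3*y + 2) dx ∧ dy ∧ dz

For a 2-form omega = sum_{i<j} g_{ij} dx_i ∧ dx_j, the exterior derivative is
  d(omega) = sum_{i<j} d(g_{ij}) ∧ dx_i ∧ dx_j = sum_{i<j, k} (∂g_{ij}/∂x_k) dx_k ∧ dx_i ∧ dx_j.
Expand each term, using dx_k ∧ dx_i ∧ dx_j = sgn(permutation) dx_{(a)} ∧ dx_{(b)} ∧ dx_{(c)} with (a < b < c) sorted:
  d(y*(x - z)) includes (∂/∂z)(y*(x - z)) dz = (-y) dz, which multiplied by dx ∧ dy gives (-y) dx ∧ dy ∧ dz
  d(y*(-x - 2*y - 2)) includes (∂/∂y)(y*(-x - 2*y - 2)) dy = (-x - 4*y - 2) dy, which multiplied by dx ∧ dz gives (x + 4*y + 2) dx ∧ dy ∧ dz
Collecting like 3-forms: d(omega) = (x + 3*y + 2) dx ∧ dy ∧ dz.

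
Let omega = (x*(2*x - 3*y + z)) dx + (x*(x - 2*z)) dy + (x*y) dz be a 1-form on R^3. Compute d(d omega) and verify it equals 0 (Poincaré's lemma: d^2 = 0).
d(d omega) = 0

Step 1: d omega = sum_{i<j} (∂f_j/∂x_i - ∂f_i/∂x_j) dx_i ∧ dx_j:
  coeff of dx ∧ dy: 5*x - 2*z
  coeff of dx ∧ dz: -x + y
  coeff of dy ∧ dz: 3*x
Step 2: Apply d again to each 2-form coefficient. The only possible 3-form in R^3 is dx ∧ dy ∧ dz, with coefficient
  ∂(coeff of dy∧dz)/∂x - ∂(coeff of dx∧dz)/∂y + ∂(coeff of dx∧dy)/∂z
  = ∂/∂x (3*x) - ∂/∂y (-x + y) + ∂/∂z (5*x - 2*z).
Each of these terms simplifies to sums of mixed partials that cancel in pairs. The result is 0 (by equality of mixed partials for smooth functions — Schwarz / Clairaut).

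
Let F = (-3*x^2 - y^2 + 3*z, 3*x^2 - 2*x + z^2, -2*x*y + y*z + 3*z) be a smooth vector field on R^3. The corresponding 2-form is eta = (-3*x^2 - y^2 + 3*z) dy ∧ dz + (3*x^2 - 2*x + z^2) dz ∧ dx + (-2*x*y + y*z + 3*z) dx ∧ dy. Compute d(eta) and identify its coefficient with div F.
d(eta) = (-6*x + y + 3) dx ∧ dy ∧ dz; div F = -6*x + y + 3

For a 2-form in R^3 of the form above, applying d gives a 3-form with coefficient ∂P/∂x + ∂Q/∂y + ∂R/∂z:
  ∂P/∂x = -6*x
  ∂Q/∂y = 0
  ∂R/∂z = y + 3
Sum = -6*x + y + 3, which is exactly div F.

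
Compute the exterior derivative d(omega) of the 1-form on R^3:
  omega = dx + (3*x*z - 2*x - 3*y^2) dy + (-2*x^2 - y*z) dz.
d(omega) = (3*z - 2) dx ∧ dy + (-4*x) dx ∧ dz + (-3*x - z) dy ∧ dz

For a 1-form omega = sum_i f_i dx_i, the exterior derivative is
  d(omega) = sum_{i < j} (∂f_j/∂x_i - ∂f_i/∂x_j) dx_i ∧ dx_j.
  coefficient of dx ∧ dy: ∂f_2/∂x - ∂f_1/∂y = ∂(3*x*z - 2*x - 3*y^2)/∂x - ∂(1)/∂y = 3*z - 2
  coefficient of dx ∧ dz: ∂f_3/∂x - ∂f_1/∂z = ∂(-2*x^2 - y*z)/∂x - ∂(1)/∂z = -4*x
  coefficient of dy ∧ dz: ∂f_3/∂y - ∂f_2/∂z = ∂(-2*x^2 - y*z)/∂y - ∂(3*x*z - 2*x - 3*y^2)/∂z = -3*x - z
Assembling: d(omega) = (3*z - 2) dx ∧ dy + (-4*x) dx ∧ dz + (-3*x - z) dy ∧ dz.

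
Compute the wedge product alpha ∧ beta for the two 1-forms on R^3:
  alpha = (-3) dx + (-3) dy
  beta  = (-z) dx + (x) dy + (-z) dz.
alpha ∧ beta = (-3*x - 3*z) dx ∧ dy + (3*z) dx ∧ dz + (3*z) dy ∧ dz

Distribute the wedge, using dx_i ∧ dx_j = -dx_j ∧ dx_i and dx_i ∧ dx_i = 0. For each pair (i, j) with i < j, the coefficient of dx_i ∧ dx_j in alpha ∧ beta is (alpha_i * beta_j - alpha_j * beta_i). Collecting: alpha ∧ beta = (-3*x - 3*z) dx ∧ dy + (3*z) dx ∧ dz + (3*z) dy ∧ dz.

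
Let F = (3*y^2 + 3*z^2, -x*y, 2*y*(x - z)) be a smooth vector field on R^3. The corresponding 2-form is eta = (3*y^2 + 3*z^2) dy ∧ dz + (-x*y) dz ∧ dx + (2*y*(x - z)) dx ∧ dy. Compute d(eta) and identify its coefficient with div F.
d(eta) = (-x - 2*y) dx ∧ dy ∧ dz; div F = -x - 2*y

For a 2-form in R^3 of the form above, applying d gives a 3-form with coefficient ∂P/∂x + ∂Q/∂y + ∂R/∂z:
  ∂P/∂x = 0
  ∂Q/∂y = -x
  ∂R/∂z = -2*y
Sum = -x - 2*y, which is exactly div F.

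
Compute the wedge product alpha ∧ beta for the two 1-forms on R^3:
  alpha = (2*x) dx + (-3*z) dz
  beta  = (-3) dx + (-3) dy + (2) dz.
alpha ∧ beta = (-6*x) dx ∧ dy + (4*x - 9*z) dx ∧ dz + (-9*z) dy ∧ dz

Distribute the wedge, using dx_i ∧ dx_j = -dx_j ∧ dx_i and dx_i ∧ dx_i = 0. For each pair (i, j) with i < j, the coefficient of dx_i ∧ dx_j in alpha ∧ beta is (alpha_i * beta_j - alpha_j * beta_i). Collecting: alpha ∧ beta = (-6*x) dx ∧ dy + (4*x - 9*z) dx ∧ dz + (-9*z) dy ∧ dz.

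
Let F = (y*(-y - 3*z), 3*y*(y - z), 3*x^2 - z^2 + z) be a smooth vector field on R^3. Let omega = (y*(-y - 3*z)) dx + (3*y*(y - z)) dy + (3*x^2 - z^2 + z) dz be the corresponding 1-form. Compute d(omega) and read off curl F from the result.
d(omega) = (3*y) dy ∧ dz + (-6*x - 3*y) dz ∧ dx + (2*y + 3*z) dx ∧ dy; curl F = (3*y, -6*x - 3*y, 2*y + 3*z)

d omega = sum_{i<j} (∂f_j/∂x_i - ∂f_i/∂x_j) dx_i ∧ dx_j. Under the identification (dy ∧ dz, dz ∧ dx, dx ∧ dy) ↔ (e_x, e_y, e_z), the coefficients are exactly the components of curl F. Compute:
  ∂R/∂y - ∂Q/∂z = (0) - (-3*y) = 3*y
  ∂P/∂z - ∂R/∂x = (-3*y) - (6*x) = -6*x - 3*y
  ∂Q/∂x - ∂P/∂y = (0) - (-2*y - 3*z) = 2*y + 3*z.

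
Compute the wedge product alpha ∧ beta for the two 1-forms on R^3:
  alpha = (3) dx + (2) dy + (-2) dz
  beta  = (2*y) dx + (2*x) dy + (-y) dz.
alpha ∧ beta = (6*x - 4*y) dx ∧ dy + (y) dx ∧ dz + (4*x - 2*y) dy ∧ dz

Distribute the wedge, using dx_i ∧ dx_j = -dx_j ∧ dx_i and dx_i ∧ dx_i = 0. For each pair (i, j) with i < j, the coefficient of dx_i ∧ dx_j in alpha ∧ beta is (alpha_i * beta_j - alpha_j * beta_i). Collecting: alpha ∧ beta = (6*x - 4*y) dx ∧ dy + (y) dx ∧ dz + (4*x - 2*y) dy ∧ dz.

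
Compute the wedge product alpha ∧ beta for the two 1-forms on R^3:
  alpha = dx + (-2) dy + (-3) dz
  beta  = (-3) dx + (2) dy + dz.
alpha ∧ beta = (-4) dx ∧ dy + (-8) dx ∧ dz + (4) dy ∧ dz

Distribute the wedge, using dx_i ∧ dx_j = -dx_j ∧ dx_i and dx_i ∧ dx_i = 0. For each pair (i, j) with i < j, the coefficient of dx_i ∧ dx_j in alpha ∧ beta is (alpha_i * beta_j - alpha_j * beta_i). Collecting: alpha ∧ beta = (-4) dx ∧ dy + (-8) dx ∧ dz + (4) dy ∧ dz.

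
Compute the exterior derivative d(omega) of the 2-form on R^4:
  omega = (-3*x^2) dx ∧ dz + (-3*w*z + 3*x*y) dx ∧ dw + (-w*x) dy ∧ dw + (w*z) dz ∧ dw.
d(omega) = (-w - 3*x) dx ∧ dy ∧ dw + (3*w) dx ∧ dz ∧ dw

For a 2-form omega = sum_{i<j} g_{ij} dx_i ∧ dx_j, the exterior derivative is
  d(omega) = sum_{i<j} d(g_{ij}) ∧ dx_i ∧ dx_j = sum_{i<j, k} (∂g_{ij}/∂x_k) dx_k ∧ dx_i ∧ dx_j.
Expand each term, using dx_k ∧ dx_i ∧ dx_j = sgn(permutation) dx_{(a)} ∧ dx_{(b)} ∧ dx_{(c)} with (a < b < c) sorted:
  d(-3*w*z + 3*x*y) includes (∂/∂y)(-3*w*z + 3*x*y) dy = (3*x) dy, which multiplied by dx ∧ dw gives (-3*x) dx ∧ dy ∧ dw
  d(-3*w*z + 3*x*y) includes (∂/∂z)(-3*w*z + 3*x*y) dz = (-3*w) dz, which multiplied by dx ∧ dw gives (3*w) dx ∧ dz ∧ dw
  d(-w*x) includes (∂/∂x)(-w*x) dx = (-w) dx, which multiplied by dy ∧ dw gives (-w) dx ∧ dy ∧ dw
Collecting like 3-forms: d(omega) = (-w - 3*x) dx ∧ dy ∧ dw + (3*w) dx ∧ dz ∧ dw.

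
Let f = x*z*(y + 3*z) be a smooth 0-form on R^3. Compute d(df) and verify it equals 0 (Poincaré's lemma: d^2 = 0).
d(df) = 0

Step 1: df = sum_i (∂f/∂x_i) dx_i = (z*(y + 3*z)) dx + (x*z) dy + (x*(y + 6*z)) dz.
Step 2: Apply d again. Using the 1-form formula, the coefficient of dx ∧ dy in d(df) is ∂^2 f/∂x ∂y - ∂^2 f/∂y ∂x = (z) - (z) = 0 (equality of mixed partials for smooth f).
Similarly for dx ∧ dz and dy ∧ dz — all coefficients vanish. So d(df) = 0.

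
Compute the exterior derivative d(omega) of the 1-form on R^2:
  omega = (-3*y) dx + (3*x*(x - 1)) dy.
d(omega) = (6*x) dx ∧ dy

For a 1-form omega = sum_i f_i dx_i, the exterior derivative is
  d(omega) = sum_{i < j} (∂f_j/∂x_i - ∂f_i/∂x_j) dx_i ∧ dx_j.
  coefficient of dx ∧ dy: ∂f_2/∂x - ∂f_1/∂y = ∂(3*x*(x - 1))/∂x - ∂(-3*y)/∂y = 6*x
Assembling: d(omega) = (6*x) dx ∧ dy.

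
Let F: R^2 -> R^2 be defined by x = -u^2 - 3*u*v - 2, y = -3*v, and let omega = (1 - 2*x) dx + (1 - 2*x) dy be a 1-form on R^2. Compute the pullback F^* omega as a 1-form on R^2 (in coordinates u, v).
F^* omega = (-4*u^3 - 18*u^2*v - 18*u*v^2 - 10*u - 15*v) du + (-6*u^3 - 18*u^2*v - 6*u^2 - 18*u*v - 15*u - 15) dv

Using F^*(f dg) = (f ∘ F) d(g ∘ F), substitute each coordinate x_i by F_i(u, v) in f_i, and replace dx_i by d F_i = (∂F_i/∂u) du + (∂F_i/∂v) dv.
  For the x component: f_1(F) = 2*u^2 + 6*u*v + 5; d F_1 = (-2*u - 3*v) du + (-3*u) dv
  For the y component: f_2(F) = 2*u^2 + 6*u*v + 5; d F_2 = (0) du + (-3) dv
Combining and collecting du, dv coefficients:
  coeff of du: -4*u^3 - 18*u^2*v - 18*u*v^2 - 10*u - 15*v
  coeff of dv: -6*u^3 - 18*u^2*v - 6*u^2 - 18*u*v - 15*u - 15
F^* omega = (-4*u^3 - 18*u^2*v - 18*u*v^2 - 10*u - 15*v) du + (-6*u^3 - 18*u^2*v - 6*u^2 - 18*u*v - 15*u - 15) dv.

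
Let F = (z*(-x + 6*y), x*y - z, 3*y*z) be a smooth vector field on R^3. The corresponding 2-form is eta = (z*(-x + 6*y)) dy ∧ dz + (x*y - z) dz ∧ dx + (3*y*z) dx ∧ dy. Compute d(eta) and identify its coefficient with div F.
d(eta) = (x + 3*y - z) dx ∧ dy ∧ dz; div F = x + 3*y - z

For a 2-form in R^3 of the form above, applying d gives a 3-form with coefficient ∂P/∂x + ∂Q/∂y + ∂R/∂z:
  ∂P/∂x = -z
  ∂Q/∂y = x
  ∂R/∂z = 3*y
Sum = x + 3*y - z, which is exactly div F.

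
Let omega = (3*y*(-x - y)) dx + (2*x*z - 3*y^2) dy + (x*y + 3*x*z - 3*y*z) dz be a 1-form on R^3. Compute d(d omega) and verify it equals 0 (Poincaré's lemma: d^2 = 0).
d(d omega) = 0

Step 1: d omega = sum_{i<j} (∂f_j/∂x_i - ∂f_i/∂x_j) dx_i ∧ dx_j:
  coeff of dx ∧ dy: 3*x + 6*y + 2*z
  coeff of dx ∧ dz: y + 3*z
  coeff of dy ∧ dz: -x - 3*z
Step 2: Apply d again to each 2-form coefficient. The only possible 3-form in R^3 is dx ∧ dy ∧ dz, with coefficient
  ∂(coeff of dy∧dz)/∂x - ∂(coeff of dx∧dz)/∂y + ∂(coeff of dx∧dy)/∂z
  = ∂/∂x (-x - 3*z) - ∂/∂y (y + 3*z) + ∂/∂z (3*x + 6*y + 2*z).
Each of these terms simplifies to sums of mixed partials that cancel in pairs. The result is 0 (by equality of mixed partials for smooth functions — Schwarz / Clairaut).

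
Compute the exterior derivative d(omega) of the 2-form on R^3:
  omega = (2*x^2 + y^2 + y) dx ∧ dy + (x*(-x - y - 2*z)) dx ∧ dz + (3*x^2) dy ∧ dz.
d(omega) = (7*x) dx ∧ dy ∧ dz

For a 2-form omega = sum_{i<j} g_{ij} dx_i ∧ dx_j, the exterior derivative is
  d(omega) = sum_{i<j} d(g_{ij}) ∧ dx_i ∧ dx_j = sum_{i<j, k} (∂g_{ij}/∂x_k) dx_k ∧ dx_i ∧ dx_j.
Expand each term, using dx_k ∧ dx_i ∧ dx_j = sgn(permutation) dx_{(a)} ∧ dx_{(b)} ∧ dx_{(c)} with (a < b < c) sorted:
  d(x*(-x - y - 2*z)) includes (∂/∂y)(x*(-x - y - 2*z)) dy = (-x) dy, which multiplied by dx ∧ dz gives (x) dx ∧ dy ∧ dz
  d(3*x^2) includes (∂/∂x)(3*x^2) dx = (6*x) dx, which multiplied by dy ∧ dz gives (6*x) dx ∧ dy ∧ dz
Collecting like 3-forms: d(omega) = (7*x) dx ∧ dy ∧ dz.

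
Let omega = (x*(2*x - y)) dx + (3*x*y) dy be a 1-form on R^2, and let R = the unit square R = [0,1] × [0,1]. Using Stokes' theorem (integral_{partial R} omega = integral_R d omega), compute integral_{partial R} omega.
integral_(partial R) omega = 2

Stokes: integral_partial_R omega = integral_R d omega with d omega = (∂Q/∂x - ∂P/∂y) dx ∧ dy.
  ∂Q/∂x = 3*y
  ∂P/∂y = -x
  integrand = ∂Q/∂x - ∂P/∂y = x + 3*y.
Integrating over R: integral_0^1 integral_0^1 (x + 3*y) dx dy = 2.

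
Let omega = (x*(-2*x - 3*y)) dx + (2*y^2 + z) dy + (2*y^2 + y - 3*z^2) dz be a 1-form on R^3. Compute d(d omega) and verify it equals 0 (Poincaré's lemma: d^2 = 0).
d(d omega) = 0

Step 1: d omega = sum_{i<j} (∂f_j/∂x_i - ∂f_i/∂x_j) dx_i ∧ dx_j:
  coeff of dx ∧ dy: 3*x
  coeff of dx ∧ dz: 0
  coeff of dy ∧ dz: 4*y
Step 2: Apply d again to each 2-form coefficient. The only possible 3-form in R^3 is dx ∧ dy ∧ dz, with coefficient
  ∂(coeff of dy∧dz)/∂x - ∂(coeff of dx∧dz)/∂y + ∂(coeff of dx∧dy)/∂z
  = ∂/∂x (4*y) - ∂/∂y (0) + ∂/∂z (3*x).
Each of these terms simplifies to sums of mixed partials that cancel in pairs. The result is 0 (by equality of mixed partials for smooth functions — Schwarz / Clairaut).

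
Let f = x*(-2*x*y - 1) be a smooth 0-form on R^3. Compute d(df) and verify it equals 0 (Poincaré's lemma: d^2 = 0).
d(df) = 0

Step 1: df = sum_i (∂f/∂x_i) dx_i = (-4*x*y - 1) dx + (-2*x^2) dy + (0) dz.
Step 2: Apply d again. Using the 1-form formula, the coefficient of dx ∧ dy in d(df) is ∂^2 f/∂x ∂y - ∂^2 f/∂y ∂x = (-4*x) - (-4*x) = 0 (equality of mixed partials for smooth f).
Similarly for dx ∧ dz and dy ∧ dz — all coefficients vanish. So d(df) = 0.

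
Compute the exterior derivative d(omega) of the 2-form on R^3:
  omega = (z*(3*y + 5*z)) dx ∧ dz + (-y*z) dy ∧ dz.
d(omega) = (-3*z) dx ∧ dy ∧ dz

For a 2-form omega = sum_{i<j} g_{ij} dx_i ∧ dx_j, the exterior derivative is
  d(omega) = sum_{i<j} d(g_{ij}) ∧ dx_i ∧ dx_j = sum_{i<j, k} (∂g_{ij}/∂x_k) dx_k ∧ dx_i ∧ dx_j.
Expand each term, using dx_k ∧ dx_i ∧ dx_j = sgn(permutation) dx_{(a)} ∧ dx_{(b)} ∧ dx_{(c)} with (a < b < c) sorted:
  d(z*(3*y + 5*z)) includes (∂/∂y)(z*(3*y + 5*z)) dy = (3*z) dy, which multiplied by dx ∧ dz gives (-3*z) dx ∧ dy ∧ dz
Collecting like 3-forms: d(omega) = (-3*z) dx ∧ dy ∧ dz.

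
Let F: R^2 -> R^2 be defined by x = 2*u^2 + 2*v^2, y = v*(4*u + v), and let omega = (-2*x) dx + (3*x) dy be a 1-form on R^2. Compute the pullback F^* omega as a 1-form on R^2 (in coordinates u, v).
F^* omega = (-16*u^3 + 24*u^2*v - 16*u*v^2 + 24*v^3) du + (24*u^3 - 4*u^2*v + 24*u*v^2 - 4*v^3) dv

Using F^*(f dg) = (f ∘ F) d(g ∘ F), substitute each coordinate x_i by F_i(u, v) in f_i, and replace dx_i by d F_i = (∂F_i/∂u) du + (∂F_i/∂v) dv.
  For the x component: f_1(F) = -4*u^2 - 4*v^2; d F_1 = (4*u) du + (4*v) dv
  For the y component: f_2(F) = 6*u^2 + 6*v^2; d F_2 = (4*v) du + (4*u + 2*v) dv
Combining and collecting du, dv coefficients:
  coeff of du: -16*u^3 + 24*u^2*v - 16*u*v^2 + 24*v^3
  coeff of dv: 24*u^3 - 4*u^2*v + 24*u*v^2 - 4*v^3
F^* omega = (-16*u^3 + 24*u^2*v - 16*u*v^2 + 24*v^3) du + (24*u^3 - 4*u^2*v + 24*u*v^2 - 4*v^3) dv.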